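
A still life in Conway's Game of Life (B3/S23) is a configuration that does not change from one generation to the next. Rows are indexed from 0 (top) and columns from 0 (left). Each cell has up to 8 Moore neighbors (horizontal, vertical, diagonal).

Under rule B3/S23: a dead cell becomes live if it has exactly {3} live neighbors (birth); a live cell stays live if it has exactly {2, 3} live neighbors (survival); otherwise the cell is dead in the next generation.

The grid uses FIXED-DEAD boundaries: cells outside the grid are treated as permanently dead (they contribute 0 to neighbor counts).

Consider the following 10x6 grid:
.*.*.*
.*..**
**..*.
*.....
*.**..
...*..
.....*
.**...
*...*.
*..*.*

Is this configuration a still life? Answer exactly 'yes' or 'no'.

Compute generation 1 and compare to generation 0 (given above):
Generation 1:
..*..*
.*.*.*
**..**
*.**..
.***..
..***.
..*...
.*....
*.***.
....*.
Cell (0,1) differs: gen0=1 vs gen1=0 -> NOT a still life.

Answer: no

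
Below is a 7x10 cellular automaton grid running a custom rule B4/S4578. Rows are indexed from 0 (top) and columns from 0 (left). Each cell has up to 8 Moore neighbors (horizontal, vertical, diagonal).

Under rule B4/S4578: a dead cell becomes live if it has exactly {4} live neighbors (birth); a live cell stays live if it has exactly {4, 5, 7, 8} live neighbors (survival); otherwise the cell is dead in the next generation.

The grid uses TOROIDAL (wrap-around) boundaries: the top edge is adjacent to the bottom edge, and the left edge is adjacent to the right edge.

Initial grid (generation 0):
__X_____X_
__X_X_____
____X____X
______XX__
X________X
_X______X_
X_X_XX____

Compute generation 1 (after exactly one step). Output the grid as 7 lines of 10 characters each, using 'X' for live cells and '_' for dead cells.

Simulating step by step:
Generation 0 (given above): 16 live cells
Generation 1: 5 live cells
(generation 1 grid is the final answer)

Answer: _X________
___X______
__________
__________
__________
X________X
_X________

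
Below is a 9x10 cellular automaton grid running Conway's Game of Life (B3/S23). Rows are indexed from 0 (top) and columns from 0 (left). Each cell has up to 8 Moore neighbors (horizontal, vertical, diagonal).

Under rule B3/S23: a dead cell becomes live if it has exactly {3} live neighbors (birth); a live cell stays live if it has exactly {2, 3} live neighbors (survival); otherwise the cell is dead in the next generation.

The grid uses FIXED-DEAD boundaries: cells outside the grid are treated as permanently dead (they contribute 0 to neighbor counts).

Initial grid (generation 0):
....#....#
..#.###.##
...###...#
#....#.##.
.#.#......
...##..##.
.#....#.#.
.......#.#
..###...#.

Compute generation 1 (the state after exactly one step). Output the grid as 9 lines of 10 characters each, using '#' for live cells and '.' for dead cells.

Answer: ...##...##
......#.##
...#.....#
..##.##.#.
..##..#...
...##..##.
......#..#
..##...#.#
...#....#.

Derivation:
Simulating step by step:
Generation 0 (given above): 31 live cells
Generation 1: 29 live cells
(generation 1 grid is the final answer)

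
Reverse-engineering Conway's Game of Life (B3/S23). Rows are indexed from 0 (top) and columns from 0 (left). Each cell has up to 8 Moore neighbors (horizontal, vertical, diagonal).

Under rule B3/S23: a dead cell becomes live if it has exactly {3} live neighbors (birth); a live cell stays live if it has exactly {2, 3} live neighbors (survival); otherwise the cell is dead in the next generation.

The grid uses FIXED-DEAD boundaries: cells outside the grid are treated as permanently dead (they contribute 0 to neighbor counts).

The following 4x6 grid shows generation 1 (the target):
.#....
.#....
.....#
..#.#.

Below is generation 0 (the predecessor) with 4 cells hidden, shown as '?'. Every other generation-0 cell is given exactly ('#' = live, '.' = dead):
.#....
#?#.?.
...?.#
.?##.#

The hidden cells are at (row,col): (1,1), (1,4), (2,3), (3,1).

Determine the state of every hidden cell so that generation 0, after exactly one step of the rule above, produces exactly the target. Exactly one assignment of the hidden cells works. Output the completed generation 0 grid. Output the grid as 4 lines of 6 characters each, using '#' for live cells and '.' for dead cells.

Answer: .#....
#.#.#.
.....#
.###.#

Derivation:
Hidden generation-0 cells (in order): (1,1), (1,4), (2,3), (3,1).
A hidden cell only influences target cells in its own 3x3 neighborhood. Try each of the 2^4 = 16 assignments, step the completed generation 0 forward once under B3/S23, and compare with the target:
  (1,1)=. (1,4)=. (2,3)=. (3,1)=. -> step gives (2,1)='#' but target has '.' -> reject
  (1,1)=. (1,4)=. (2,3)=. (3,1)=# -> step gives (2,3)='#' but target has '.' -> reject
  (1,1)=. (1,4)=. (2,3)=# (3,1)=. -> step gives (1,2)='#' but target has '.' -> reject
  (1,1)=. (1,4)=. (2,3)=# (3,1)=# -> step gives (1,2)='#' but target has '.' -> reject
  (1,1)=. (1,4)=# (2,3)=. (3,1)=. -> step gives (2,1)='#' but target has '.' -> reject
  (1,1)=. (1,4)=# (2,3)=. (3,1)=# -> step reproduces the target at every cell -> ACCEPT
  (1,1)=. (1,4)=# (2,3)=# (3,1)=. -> step gives (1,2)='#' but target has '.' -> reject
  (1,1)=. (1,4)=# (2,3)=# (3,1)=# -> step gives (1,2)='#' but target has '.' -> reject
  (1,1)=# (1,4)=. (2,3)=. (3,1)=. -> step gives (0,0)='#' but target has '.' -> reject
  (1,1)=# (1,4)=. (2,3)=. (3,1)=# -> step gives (0,0)='#' but target has '.' -> reject
  (1,1)=# (1,4)=. (2,3)=# (3,1)=. -> step gives (0,0)='#' but target has '.' -> reject
  (1,1)=# (1,4)=. (2,3)=# (3,1)=# -> step gives (0,0)='#' but target has '.' -> reject
  (1,1)=# (1,4)=# (2,3)=. (3,1)=. -> step gives (0,0)='#' but target has '.' -> reject
  (1,1)=# (1,4)=# (2,3)=. (3,1)=# -> step gives (0,0)='#' but target has '.' -> reject
  (1,1)=# (1,4)=# (2,3)=# (3,1)=. -> step gives (0,0)='#' but target has '.' -> reject
  (1,1)=# (1,4)=# (2,3)=# (3,1)=# -> step gives (0,0)='#' but target has '.' -> reject
Unique solution: (1,1)=dead, (1,4)=live, (2,3)=dead, (3,1)=live.
Check: live-neighbor counts of every cell in the completed generation 0:
222211
131212
244442
112131
Applying B3/S23 to generation 0 with these counts gives:
.#....
.#....
.....#
..#.#.
which matches the target exactly.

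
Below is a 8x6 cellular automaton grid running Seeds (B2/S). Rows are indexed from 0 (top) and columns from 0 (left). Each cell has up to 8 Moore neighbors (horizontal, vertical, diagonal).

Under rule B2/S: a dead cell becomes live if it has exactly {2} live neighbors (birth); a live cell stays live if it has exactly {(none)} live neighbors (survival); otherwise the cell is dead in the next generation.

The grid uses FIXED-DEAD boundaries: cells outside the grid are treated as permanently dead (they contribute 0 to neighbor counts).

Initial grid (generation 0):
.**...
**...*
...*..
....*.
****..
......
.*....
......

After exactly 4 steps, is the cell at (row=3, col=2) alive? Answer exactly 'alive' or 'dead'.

Answer: alive

Derivation:
Simulating step by step:
Generation 0 (given above): 12 live cells
Generation 1: 9 live cells
......
...**.
***..*
*.....
....*.
...*..
......
......
Generation 2: 10 live cells
...**.
*....*
......
..****
...*..
....*.
......
......
Generation 3: 5 live cells
.....*
...*..
.**...
......
......
...*..
......
......
Generation 4: 6 live cells
....*.
.*..*.
...*..
.**...
......
......
......
......

Cell (3,2) at generation 4: 1 -> alive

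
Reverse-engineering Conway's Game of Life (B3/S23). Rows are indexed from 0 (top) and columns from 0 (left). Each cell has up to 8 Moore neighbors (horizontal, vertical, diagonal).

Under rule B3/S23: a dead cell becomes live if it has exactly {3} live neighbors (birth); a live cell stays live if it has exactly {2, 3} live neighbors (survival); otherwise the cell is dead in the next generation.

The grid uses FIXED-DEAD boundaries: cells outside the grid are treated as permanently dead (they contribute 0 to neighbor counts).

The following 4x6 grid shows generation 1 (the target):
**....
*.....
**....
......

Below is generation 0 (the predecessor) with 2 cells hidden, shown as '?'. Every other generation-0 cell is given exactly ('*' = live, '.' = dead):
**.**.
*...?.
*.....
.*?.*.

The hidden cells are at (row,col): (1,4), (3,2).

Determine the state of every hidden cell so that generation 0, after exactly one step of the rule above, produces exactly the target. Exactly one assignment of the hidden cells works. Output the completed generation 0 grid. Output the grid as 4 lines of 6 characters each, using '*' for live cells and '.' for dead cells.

Hidden generation-0 cells (in order): (1,4), (3,2).
A hidden cell only influences target cells in its own 3x3 neighborhood. Try each of the 2^2 = 4 assignments, step the completed generation 0 forward once under B3/S23, and compare with the target:
  (1,4)=. (3,2)=. -> step reproduces the target at every cell -> ACCEPT
  (1,4)=. (3,2)=* -> step gives (2,1)='.' but target has '*' -> reject
  (1,4)=* (3,2)=. -> step gives (0,3)='*' but target has '.' -> reject
  (1,4)=* (3,2)=* -> step gives (0,3)='*' but target has '.' -> reject
Unique solution: (1,4)=dead, (3,2)=dead.
Check: live-neighbor counts of every cell in the completed generation 0:
222111
342221
231111
211101
Applying B3/S23 to generation 0 with these counts gives:
**....
*.....
**....
......
which matches the target exactly.

Answer: **.**.
*.....
*.....
.*..*.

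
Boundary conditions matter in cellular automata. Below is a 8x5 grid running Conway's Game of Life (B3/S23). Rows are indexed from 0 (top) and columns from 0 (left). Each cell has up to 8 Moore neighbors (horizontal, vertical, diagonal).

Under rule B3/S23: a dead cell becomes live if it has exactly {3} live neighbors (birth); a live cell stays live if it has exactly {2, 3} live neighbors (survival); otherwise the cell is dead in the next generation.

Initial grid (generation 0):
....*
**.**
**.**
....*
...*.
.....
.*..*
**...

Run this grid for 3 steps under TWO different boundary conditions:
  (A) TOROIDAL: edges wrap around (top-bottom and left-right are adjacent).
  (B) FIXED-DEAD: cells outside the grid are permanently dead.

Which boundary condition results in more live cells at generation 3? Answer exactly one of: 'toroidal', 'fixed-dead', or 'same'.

Under TOROIDAL boundary, generation 3:
...*.
...*.
.**..
.....
.....
.....
**..*
...*.
Population = 8

Under FIXED-DEAD boundary, generation 3:
.*...
*.*..
*.*..
.*...
.....
.....
**...
**...
Population = 10

Comparison: toroidal=8, fixed-dead=10 -> fixed-dead

Answer: fixed-dead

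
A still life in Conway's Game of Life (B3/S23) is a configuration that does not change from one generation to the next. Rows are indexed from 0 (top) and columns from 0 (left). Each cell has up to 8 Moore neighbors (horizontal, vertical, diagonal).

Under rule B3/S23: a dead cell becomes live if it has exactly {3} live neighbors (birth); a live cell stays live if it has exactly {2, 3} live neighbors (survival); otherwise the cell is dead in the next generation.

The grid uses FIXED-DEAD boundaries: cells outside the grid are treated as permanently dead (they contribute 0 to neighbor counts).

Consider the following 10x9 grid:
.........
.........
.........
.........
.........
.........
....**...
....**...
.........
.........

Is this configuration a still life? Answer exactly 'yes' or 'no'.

Answer: yes

Derivation:
Compute generation 1 and compare to generation 0 (given above):
Generation 1:
.........
.........
.........
.........
.........
.........
....**...
....**...
.........
.........
The grids are IDENTICAL -> still life.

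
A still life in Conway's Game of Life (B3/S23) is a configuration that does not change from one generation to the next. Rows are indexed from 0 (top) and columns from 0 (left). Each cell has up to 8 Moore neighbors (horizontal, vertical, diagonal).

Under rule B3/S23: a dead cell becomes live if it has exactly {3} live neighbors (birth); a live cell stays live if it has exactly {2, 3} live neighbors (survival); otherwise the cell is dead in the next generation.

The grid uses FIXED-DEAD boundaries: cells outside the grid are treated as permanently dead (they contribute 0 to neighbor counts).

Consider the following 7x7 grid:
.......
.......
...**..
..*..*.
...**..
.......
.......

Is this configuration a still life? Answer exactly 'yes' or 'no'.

Answer: yes

Derivation:
Compute generation 1 and compare to generation 0 (given above):
Generation 1:
.......
.......
...**..
..*..*.
...**..
.......
.......
The grids are IDENTICAL -> still life.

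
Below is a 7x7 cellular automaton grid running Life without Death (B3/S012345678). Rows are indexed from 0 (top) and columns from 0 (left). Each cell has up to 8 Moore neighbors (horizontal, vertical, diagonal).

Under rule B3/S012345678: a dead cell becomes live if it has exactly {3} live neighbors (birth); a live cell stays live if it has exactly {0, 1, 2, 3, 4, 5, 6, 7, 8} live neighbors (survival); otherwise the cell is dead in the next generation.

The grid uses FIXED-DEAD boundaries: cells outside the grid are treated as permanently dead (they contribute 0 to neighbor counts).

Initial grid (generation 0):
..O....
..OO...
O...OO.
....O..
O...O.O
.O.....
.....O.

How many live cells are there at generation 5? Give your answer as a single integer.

Answer: 34

Derivation:
Simulating step by step:
Generation 0 (given above): 12 live cells
Generation 1: 18 live cells
..OO...
.OOOO..
O...OO.
...OO..
O...OOO
.O...O.
.....O.
Generation 2: 24 live cells
.OOOO..
.OOOOO.
OO..OO.
...OO.O
O..OOOO
.O...O.
.....O.
Generation 3: 30 live cells
.OOOOO.
.OOOOO.
OO..OOO
OOOOO.O
O.OOOOO
.O...O.
.....O.
Generation 4: 32 live cells
.OOOOO.
.OOOOO.
OO..OOO
OOOOO.O
O.OOOOO
.OOO.O.
.....O.
Generation 5: 34 live cells
.OOOOO.
.OOOOO.
OO..OOO
OOOOO.O
O.OOOOO
.OOO.O.
..O.OO.
Population at generation 5: 34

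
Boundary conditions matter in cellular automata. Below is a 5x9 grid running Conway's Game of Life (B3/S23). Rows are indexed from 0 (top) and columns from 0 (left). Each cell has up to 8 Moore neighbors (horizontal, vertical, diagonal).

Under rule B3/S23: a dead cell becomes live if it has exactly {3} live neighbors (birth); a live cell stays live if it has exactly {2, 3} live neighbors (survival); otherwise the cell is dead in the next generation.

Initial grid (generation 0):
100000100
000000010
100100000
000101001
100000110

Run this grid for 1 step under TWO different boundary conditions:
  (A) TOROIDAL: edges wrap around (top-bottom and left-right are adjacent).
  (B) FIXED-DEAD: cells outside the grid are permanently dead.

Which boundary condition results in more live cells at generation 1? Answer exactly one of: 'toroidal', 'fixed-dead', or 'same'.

Under TOROIDAL boundary, generation 1:
000000100
000000001
000010001
100010111
100001110
Population = 13

Under FIXED-DEAD boundary, generation 1:
000000000
000000000
000010000
000010110
000000110
Population = 6

Comparison: toroidal=13, fixed-dead=6 -> toroidal

Answer: toroidal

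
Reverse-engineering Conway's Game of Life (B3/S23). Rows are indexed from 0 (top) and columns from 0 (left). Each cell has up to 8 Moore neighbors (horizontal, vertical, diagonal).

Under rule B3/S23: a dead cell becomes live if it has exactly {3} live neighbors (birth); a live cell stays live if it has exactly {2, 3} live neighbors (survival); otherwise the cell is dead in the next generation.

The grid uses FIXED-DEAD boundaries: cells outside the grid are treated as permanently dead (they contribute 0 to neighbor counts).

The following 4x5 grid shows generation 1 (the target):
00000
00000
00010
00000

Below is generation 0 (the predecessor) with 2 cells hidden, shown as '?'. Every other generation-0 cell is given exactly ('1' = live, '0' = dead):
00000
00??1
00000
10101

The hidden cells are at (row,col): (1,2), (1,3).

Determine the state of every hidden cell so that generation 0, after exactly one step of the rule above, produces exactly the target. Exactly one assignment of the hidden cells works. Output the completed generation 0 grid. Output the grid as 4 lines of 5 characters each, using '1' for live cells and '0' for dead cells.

Answer: 00000
00001
00000
10101

Derivation:
Hidden generation-0 cells (in order): (1,2), (1,3).
A hidden cell only influences target cells in its own 3x3 neighborhood. Try each of the 2^2 = 4 assignments, step the completed generation 0 forward once under B3/S23, and compare with the target:
  (1,2)=0 (1,3)=0 -> step reproduces the target at every cell -> ACCEPT
  (1,2)=0 (1,3)=1 -> step gives (2,3)='0' but target has '1' -> reject
  (1,2)=1 (1,3)=0 -> step gives (2,1)='1' but target has '0' -> reject
  (1,2)=1 (1,3)=1 -> step gives (0,3)='1' but target has '0' -> reject
Unique solution: (1,2)=dead, (1,3)=dead.
Check: live-neighbor counts of every cell in the completed generation 0:
00011
00010
12132
02020
Applying B3/S23 to generation 0 with these counts gives:
00000
00000
00010
00000
which matches the target exactly.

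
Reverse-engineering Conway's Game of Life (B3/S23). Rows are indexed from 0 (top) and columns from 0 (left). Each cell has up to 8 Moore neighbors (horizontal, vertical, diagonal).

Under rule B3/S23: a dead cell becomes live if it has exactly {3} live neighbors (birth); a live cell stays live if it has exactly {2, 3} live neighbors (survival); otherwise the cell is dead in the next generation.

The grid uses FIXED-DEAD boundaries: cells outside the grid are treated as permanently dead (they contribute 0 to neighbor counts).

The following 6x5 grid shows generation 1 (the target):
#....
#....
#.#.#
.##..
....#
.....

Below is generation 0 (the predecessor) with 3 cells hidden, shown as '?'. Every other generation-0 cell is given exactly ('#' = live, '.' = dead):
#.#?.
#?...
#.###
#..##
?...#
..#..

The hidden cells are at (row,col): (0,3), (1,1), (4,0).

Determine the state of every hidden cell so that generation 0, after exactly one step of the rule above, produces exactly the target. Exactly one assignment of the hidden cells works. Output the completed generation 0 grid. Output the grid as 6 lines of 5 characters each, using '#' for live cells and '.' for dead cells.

Answer: #.#..
##...
#.###
#..##
....#
..#..

Derivation:
Hidden generation-0 cells (in order): (0,3), (1,1), (4,0).
A hidden cell only influences target cells in its own 3x3 neighborhood. Try each of the 2^3 = 8 assignments, step the completed generation 0 forward once under B3/S23, and compare with the target:
  (0,3)=. (1,1)=. (4,0)=. -> step gives (0,0)='.' but target has '#' -> reject
  (0,3)=. (1,1)=. (4,0)=# -> step gives (0,0)='.' but target has '#' -> reject
  (0,3)=. (1,1)=# (4,0)=. -> step reproduces the target at every cell -> ACCEPT
  (0,3)=. (1,1)=# (4,0)=# -> step gives (3,0)='#' but target has '.' -> reject
  (0,3)=# (1,1)=. (4,0)=. -> step gives (0,0)='.' but target has '#' -> reject
  (0,3)=# (1,1)=. (4,0)=# -> step gives (0,0)='.' but target has '#' -> reject
  (0,3)=# (1,1)=# (4,0)=. -> step gives (0,2)='#' but target has '.' -> reject
  (0,3)=# (1,1)=# (4,0)=# -> step gives (0,2)='#' but target has '.' -> reject
Unique solution: (0,3)=dead, (1,1)=live, (4,0)=dead.
Check: live-neighbor counts of every cell in the completed generation 0:
24110
35442
35343
13354
12242
01021
Applying B3/S23 to generation 0 with these counts gives:
#....
#....
#.#.#
.##..
....#
.....
which matches the target exactly.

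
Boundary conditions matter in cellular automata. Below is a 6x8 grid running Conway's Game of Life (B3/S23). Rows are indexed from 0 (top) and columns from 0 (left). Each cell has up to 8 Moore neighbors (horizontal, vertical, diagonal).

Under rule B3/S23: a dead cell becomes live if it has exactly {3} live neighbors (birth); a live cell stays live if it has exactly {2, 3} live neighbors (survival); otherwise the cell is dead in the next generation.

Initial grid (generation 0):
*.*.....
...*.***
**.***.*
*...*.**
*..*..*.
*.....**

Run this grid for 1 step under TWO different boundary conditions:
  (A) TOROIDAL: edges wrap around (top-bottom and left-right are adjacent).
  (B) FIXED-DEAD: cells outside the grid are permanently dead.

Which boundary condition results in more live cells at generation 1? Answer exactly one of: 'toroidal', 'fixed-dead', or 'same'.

Answer: fixed-dead

Derivation:
Under TOROIDAL boundary, generation 1:
**...*..
...*.*..
.***....
..*.....
.*......
*.....*.
Population = 12

Under FIXED-DEAD boundary, generation 1:
......*.
*..*.*.*
****....
*.*....*
**......
......**
Population = 16

Comparison: toroidal=12, fixed-dead=16 -> fixed-dead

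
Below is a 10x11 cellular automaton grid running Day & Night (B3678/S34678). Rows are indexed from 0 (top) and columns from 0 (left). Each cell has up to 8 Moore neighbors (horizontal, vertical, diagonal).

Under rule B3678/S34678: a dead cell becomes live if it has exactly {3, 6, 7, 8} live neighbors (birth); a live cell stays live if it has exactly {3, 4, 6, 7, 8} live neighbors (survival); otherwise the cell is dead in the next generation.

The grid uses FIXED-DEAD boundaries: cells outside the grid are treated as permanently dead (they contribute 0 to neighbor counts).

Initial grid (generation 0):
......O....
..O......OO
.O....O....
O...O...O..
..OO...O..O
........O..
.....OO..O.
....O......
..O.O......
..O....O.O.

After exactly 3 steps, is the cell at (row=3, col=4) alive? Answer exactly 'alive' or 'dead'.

Simulating step by step:
Generation 0 (given above): 23 live cells
Generation 1: 12 live cells
...........
...........
.........O.
.OOO...O...
........OO.
......OO.O.
...........
...O.......
...........
...O.......
Generation 2: 5 live cells
...........
...........
..O........
.........O.
..O...O.O..
...........
...........
...........
...........
...........
Generation 3: 0 live cells
...........
...........
...........
...........
...........
...........
...........
...........
...........
...........

Cell (3,4) at generation 3: 0 -> dead

Answer: dead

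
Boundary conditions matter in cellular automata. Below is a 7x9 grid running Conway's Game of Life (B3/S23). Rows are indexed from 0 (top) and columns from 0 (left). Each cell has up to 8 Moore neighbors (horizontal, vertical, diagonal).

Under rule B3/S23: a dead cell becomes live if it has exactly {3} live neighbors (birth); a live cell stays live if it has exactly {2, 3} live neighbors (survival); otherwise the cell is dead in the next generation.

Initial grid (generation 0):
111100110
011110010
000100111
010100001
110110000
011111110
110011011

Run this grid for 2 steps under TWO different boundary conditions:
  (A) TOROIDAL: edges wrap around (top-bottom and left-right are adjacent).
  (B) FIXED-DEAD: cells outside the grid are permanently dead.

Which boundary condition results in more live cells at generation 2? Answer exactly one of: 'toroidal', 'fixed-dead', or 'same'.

Answer: fixed-dead

Derivation:
Under TOROIDAL boundary, generation 2:
000000000
000001000
001011010
001000101
100000101
000000111
000000000
Population = 14

Under FIXED-DEAD boundary, generation 2:
000010100
110010000
011011010
111000101
110000100
110000000
000000011
Population = 22

Comparison: toroidal=14, fixed-dead=22 -> fixed-dead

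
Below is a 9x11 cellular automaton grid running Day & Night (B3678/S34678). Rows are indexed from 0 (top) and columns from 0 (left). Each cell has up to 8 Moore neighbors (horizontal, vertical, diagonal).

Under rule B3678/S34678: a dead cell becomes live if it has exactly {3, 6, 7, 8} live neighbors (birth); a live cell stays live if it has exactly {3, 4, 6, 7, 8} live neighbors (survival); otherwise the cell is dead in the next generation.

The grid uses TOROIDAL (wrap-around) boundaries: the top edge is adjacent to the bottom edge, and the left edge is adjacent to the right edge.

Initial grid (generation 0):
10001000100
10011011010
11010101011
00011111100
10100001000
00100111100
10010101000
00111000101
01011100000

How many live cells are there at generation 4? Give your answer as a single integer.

Answer: 50

Derivation:
Simulating step by step:
Generation 0 (given above): 43 live cells
Generation 1: 46 live cells
01100011001
10111011011
10011010111
00011101110
01000011000
00011001100
01010101010
11101010000
10000100010
Generation 2: 50 live cells
01101011000
00101010001
11011111111
10111100010
00100010110
00001101100
11010101000
11111010100
11010101000
Generation 3: 54 live cells
01101011000
00111101001
11011111110
10100000101
01000010111
01111101110
11011101000
01110010001
11100101100
Generation 4: 50 live cells
00011001000
00011110010
11000111110
00111001010
01001100011
01010101010
10111101011
11110010100
11101101000
Population at generation 4: 50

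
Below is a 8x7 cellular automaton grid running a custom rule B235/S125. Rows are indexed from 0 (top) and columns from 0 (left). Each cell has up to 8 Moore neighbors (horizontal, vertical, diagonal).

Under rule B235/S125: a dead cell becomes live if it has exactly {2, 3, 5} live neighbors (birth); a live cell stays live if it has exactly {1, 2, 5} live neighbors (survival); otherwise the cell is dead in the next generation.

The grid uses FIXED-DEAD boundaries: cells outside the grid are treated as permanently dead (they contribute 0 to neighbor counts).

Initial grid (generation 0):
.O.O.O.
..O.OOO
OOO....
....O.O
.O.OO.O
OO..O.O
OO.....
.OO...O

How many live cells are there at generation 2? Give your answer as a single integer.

Simulating step by step:
Generation 0 (given above): 25 live cells
Generation 1: 28 live cells
.OOO..O
OO....O
O.O.OOO
O...O.O
OOO...O
...OO.O
.O.O.OO
O.O....
Generation 2: 33 live cells
O..O.OO
.OO.OO.
.OOOOO.
..O.O..
O.O.OOO
O.O..O.
OO....O
OOOOOOO
Population at generation 2: 33

Answer: 33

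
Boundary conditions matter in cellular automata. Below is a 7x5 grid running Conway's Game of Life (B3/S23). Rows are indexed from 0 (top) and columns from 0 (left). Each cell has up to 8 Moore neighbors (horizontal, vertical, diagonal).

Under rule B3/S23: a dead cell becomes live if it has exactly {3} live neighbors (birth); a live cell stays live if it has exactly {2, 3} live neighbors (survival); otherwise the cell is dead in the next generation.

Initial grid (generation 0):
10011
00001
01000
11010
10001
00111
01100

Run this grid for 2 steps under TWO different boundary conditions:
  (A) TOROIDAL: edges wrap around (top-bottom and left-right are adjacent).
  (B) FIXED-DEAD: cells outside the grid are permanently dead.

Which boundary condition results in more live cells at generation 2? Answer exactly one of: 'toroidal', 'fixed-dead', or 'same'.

Under TOROIDAL boundary, generation 2:
01000
00000
01001
11110
01110
00000
00000
Population = 10

Under FIXED-DEAD boundary, generation 2:
00011
01001
10000
00110
10100
00100
01110
Population = 13

Comparison: toroidal=10, fixed-dead=13 -> fixed-dead

Answer: fixed-dead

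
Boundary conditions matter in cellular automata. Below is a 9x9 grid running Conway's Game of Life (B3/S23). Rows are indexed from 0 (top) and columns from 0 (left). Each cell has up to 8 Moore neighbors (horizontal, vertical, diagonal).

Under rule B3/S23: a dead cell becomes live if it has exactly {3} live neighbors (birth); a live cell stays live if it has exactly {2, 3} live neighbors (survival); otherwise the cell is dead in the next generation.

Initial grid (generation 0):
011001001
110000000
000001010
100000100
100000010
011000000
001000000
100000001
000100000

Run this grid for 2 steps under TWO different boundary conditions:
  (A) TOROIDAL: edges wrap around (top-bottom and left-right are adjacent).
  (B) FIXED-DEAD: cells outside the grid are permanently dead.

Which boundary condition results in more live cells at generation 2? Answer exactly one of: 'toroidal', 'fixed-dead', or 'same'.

Under TOROIDAL boundary, generation 2:
000100011
000000001
001001100
010000100
110000011
001000001
001000000
101000000
111000000
Population = 21

Under FIXED-DEAD boundary, generation 2:
101000000
000000000
101001100
110000110
010000000
011000000
011000000
000000000
000000000
Population = 15

Comparison: toroidal=21, fixed-dead=15 -> toroidal

Answer: toroidal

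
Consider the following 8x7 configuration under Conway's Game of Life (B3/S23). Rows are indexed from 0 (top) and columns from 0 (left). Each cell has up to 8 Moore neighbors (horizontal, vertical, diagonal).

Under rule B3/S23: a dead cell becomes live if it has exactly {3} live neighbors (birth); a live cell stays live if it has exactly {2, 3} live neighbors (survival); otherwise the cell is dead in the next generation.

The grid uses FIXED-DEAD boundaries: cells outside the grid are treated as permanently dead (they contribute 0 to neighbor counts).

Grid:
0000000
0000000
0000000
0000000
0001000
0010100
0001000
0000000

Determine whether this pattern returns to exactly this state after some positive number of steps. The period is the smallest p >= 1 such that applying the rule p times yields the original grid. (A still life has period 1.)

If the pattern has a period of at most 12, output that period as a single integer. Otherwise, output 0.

Simulating and comparing each generation to the original:
Gen 0 (original, given above): 4 live cells
Gen 1: 4 live cells, MATCHES original -> period = 1

Answer: 1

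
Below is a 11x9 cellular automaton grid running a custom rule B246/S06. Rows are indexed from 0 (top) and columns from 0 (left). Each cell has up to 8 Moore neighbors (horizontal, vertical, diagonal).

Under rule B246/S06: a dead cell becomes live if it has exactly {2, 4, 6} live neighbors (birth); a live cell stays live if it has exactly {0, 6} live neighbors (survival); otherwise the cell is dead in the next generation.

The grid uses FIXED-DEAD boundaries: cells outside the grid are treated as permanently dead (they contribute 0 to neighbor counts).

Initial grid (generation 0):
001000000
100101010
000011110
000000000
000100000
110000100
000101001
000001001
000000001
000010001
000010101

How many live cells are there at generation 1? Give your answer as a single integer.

Answer: 31

Derivation:
Simulating step by step:
Generation 0 (given above): 24 live cells
Generation 1: 31 live cells
010110100
111010001
000100001
000100010
111100000
000101010
111100000
000000100
000011000
000100010
000100100
Population at generation 1: 31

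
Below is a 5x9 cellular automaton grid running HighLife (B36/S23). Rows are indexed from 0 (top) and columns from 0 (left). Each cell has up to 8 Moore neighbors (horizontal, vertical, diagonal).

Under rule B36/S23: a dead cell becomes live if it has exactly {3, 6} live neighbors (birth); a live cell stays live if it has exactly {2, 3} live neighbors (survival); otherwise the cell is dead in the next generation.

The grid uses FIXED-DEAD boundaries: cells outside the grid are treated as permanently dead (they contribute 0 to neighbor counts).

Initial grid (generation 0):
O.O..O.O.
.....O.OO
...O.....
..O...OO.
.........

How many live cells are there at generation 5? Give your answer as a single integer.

Simulating step by step:
Generation 0 (given above): 11 live cells
Generation 1: 6 live cells
.......OO
....O..OO
........O
.........
.........
Generation 2: 4 live cells
.......OO
.........
.......OO
.........
.........
Generation 3: 0 live cells
.........
.........
.........
.........
.........
Generation 4: 0 live cells
.........
.........
.........
.........
.........
Generation 5: 0 live cells
.........
.........
.........
.........
.........
Population at generation 5: 0

Answer: 0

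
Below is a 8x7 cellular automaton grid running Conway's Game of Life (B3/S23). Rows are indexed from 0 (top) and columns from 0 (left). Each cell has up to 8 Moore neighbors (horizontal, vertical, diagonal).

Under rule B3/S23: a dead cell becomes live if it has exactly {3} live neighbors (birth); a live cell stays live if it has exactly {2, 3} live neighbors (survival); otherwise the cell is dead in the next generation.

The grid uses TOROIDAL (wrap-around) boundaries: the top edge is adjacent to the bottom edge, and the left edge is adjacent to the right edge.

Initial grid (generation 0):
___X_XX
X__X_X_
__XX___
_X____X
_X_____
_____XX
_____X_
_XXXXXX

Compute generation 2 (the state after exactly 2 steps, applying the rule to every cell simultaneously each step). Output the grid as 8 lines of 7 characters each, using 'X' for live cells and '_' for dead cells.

Answer: _X_XX__
___X_XX
___XXXX
___XX__
_____X_
X___XX_
X_XXX__
X__X___

Derivation:
Simulating step by step:
Generation 0 (given above): 20 live cells
Generation 1: 21 live cells
_X_____
___X_X_
XXXXX_X
XX_____
_____XX
_____XX
X_XX___
X_XX___
Generation 2: 22 live cells
(generation 2 grid is the final answer)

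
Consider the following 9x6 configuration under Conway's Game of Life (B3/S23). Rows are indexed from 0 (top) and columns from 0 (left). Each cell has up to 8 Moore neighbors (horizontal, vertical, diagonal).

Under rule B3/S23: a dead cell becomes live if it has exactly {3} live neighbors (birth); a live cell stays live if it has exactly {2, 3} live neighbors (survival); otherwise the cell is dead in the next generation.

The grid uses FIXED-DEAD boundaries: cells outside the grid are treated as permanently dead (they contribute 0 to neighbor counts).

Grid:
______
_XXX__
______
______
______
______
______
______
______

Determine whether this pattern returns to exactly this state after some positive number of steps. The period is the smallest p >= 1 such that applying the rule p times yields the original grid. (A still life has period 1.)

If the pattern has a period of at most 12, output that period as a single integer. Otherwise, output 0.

Answer: 2

Derivation:
Simulating and comparing each generation to the original:
Gen 0 (original, given above): 3 live cells
Gen 1: 3 live cells, differs from original
Gen 2: 3 live cells, MATCHES original -> period = 2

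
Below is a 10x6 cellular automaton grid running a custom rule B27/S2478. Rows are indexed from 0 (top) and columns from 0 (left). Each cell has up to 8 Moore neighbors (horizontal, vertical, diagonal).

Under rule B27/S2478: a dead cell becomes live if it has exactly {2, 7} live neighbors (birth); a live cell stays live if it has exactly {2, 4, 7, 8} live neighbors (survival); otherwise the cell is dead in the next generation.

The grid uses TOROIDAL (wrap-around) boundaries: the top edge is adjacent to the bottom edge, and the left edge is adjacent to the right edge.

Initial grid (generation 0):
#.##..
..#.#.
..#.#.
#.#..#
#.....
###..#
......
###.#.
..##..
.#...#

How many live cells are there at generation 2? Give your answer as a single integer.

Simulating step by step:
Generation 0 (given above): 23 live cells
Generation 1: 13 live cells
#.....
....#.
#.#.#.
#...#.
...##.
.....#
....#.
.....#
..#...
......
Generation 2: 12 live cells
.....#
#.....
....#.
..#...
#..#..
.....#
#...#.
...##.
......
.#....
Population at generation 2: 12

Answer: 12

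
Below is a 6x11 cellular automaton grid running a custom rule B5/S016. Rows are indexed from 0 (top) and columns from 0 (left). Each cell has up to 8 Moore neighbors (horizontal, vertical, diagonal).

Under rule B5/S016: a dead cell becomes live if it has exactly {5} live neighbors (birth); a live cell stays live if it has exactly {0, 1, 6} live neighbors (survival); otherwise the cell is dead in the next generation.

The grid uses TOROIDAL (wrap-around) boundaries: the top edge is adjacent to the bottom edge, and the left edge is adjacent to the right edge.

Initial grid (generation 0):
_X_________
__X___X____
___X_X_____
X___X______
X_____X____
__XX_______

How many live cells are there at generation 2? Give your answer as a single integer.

Answer: 5

Derivation:
Simulating step by step:
Generation 0 (given above): 11 live cells
Generation 1: 5 live cells
___________
______X____
___________
X__________
X_____X____
___X_______
Generation 2: 5 live cells
___________
______X____
___________
X__________
X_____X____
___X_______
Population at generation 2: 5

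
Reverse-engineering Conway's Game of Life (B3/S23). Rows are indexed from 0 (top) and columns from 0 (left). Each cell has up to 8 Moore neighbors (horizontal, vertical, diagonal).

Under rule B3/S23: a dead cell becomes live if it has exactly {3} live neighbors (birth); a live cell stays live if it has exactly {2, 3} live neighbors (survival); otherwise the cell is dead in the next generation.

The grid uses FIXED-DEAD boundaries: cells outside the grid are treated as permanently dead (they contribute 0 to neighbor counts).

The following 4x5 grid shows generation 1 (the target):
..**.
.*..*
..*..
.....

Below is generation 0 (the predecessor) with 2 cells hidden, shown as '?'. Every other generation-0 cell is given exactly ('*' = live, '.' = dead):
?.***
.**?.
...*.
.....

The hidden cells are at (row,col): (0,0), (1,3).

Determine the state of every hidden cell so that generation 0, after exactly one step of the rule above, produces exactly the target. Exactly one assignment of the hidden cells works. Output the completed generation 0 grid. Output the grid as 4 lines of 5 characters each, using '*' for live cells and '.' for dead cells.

Answer: *.***
.**..
...*.
.....

Derivation:
Hidden generation-0 cells (in order): (0,0), (1,3).
A hidden cell only influences target cells in its own 3x3 neighborhood. Try each of the 2^2 = 4 assignments, step the completed generation 0 forward once under B3/S23, and compare with the target:
  (0,0)=. (1,3)=. -> step gives (0,1)='*' but target has '.' -> reject
  (0,0)=. (1,3)=* -> step gives (0,1)='*' but target has '.' -> reject
  (0,0)=* (1,3)=. -> step reproduces the target at every cell -> ACCEPT
  (0,0)=* (1,3)=* -> step gives (0,2)='.' but target has '*' -> reject
Unique solution: (0,0)=live, (1,3)=dead.
Check: live-neighbor counts of every cell in the completed generation 0:
14331
23453
12311
00111
Applying B3/S23 to generation 0 with these counts gives:
..**.
.*..*
..*..
.....
which matches the target exactly.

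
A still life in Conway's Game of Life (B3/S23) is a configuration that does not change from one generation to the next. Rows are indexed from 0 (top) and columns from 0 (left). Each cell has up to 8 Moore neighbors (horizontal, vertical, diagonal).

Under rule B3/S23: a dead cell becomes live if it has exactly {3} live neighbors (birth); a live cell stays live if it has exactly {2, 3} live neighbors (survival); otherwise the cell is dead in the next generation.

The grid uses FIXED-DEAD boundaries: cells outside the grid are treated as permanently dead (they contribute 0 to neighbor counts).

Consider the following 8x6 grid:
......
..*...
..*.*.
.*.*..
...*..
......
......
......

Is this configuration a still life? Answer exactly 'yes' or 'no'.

Answer: no

Derivation:
Compute generation 1 and compare to generation 0 (given above):
Generation 1:
......
...*..
.**...
...**.
..*...
......
......
......
Cell (1,2) differs: gen0=1 vs gen1=0 -> NOT a still life.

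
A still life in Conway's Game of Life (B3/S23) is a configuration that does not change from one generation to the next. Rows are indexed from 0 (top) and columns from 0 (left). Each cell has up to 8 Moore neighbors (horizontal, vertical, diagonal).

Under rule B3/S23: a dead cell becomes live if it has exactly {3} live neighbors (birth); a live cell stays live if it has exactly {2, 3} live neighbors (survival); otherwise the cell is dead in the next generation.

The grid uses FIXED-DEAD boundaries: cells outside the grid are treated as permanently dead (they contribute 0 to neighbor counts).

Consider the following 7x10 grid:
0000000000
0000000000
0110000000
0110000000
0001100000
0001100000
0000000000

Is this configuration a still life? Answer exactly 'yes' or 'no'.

Answer: no

Derivation:
Compute generation 1 and compare to generation 0 (given above):
Generation 1:
0000000000
0000000000
0110000000
0100000000
0000100000
0001100000
0000000000
Cell (3,2) differs: gen0=1 vs gen1=0 -> NOT a still life.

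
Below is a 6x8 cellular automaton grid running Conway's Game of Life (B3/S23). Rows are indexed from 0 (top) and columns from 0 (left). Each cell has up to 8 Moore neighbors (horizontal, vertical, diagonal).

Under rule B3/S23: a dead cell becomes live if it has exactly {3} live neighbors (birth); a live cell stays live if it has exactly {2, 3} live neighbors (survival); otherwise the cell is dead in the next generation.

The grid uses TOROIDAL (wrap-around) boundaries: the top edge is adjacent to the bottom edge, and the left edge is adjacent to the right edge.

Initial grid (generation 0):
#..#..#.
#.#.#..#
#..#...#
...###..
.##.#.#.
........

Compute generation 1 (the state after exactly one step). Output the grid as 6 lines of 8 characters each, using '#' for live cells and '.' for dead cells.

Answer: ##.#....
..#.#.#.
###..###
##...###
..#.#...
.###.#.#

Derivation:
Simulating step by step:
Generation 0 (given above): 17 live cells
Generation 1: 24 live cells
(generation 1 grid is the final answer)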